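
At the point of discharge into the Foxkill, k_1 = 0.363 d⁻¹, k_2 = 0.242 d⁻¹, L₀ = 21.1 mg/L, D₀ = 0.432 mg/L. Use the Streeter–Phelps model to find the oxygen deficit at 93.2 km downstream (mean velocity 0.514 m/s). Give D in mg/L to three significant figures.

Travel time t = x/v = 93.2 km / (0.514 m/s) = 93200 m / 0.514 m/s = 181300 s = 2.099 d.
k_1 L₀/(k_2−k_1) = 0.363×21.1/(0.242−0.363) = 7.659/-0.1210 = -63.30 mg/L.
e^(−k_1 t) = e^(−0.363×2.099) = 0.4668; e^(−k_2 t) = e^(−0.242×2.099) = 0.6018.
D = -63.30 × (0.4668 − 0.6018) + 0.432 × 0.6018 = 8.543 + 0.2600 = 8.803 mg/L.

D ≈ 8.80 mg/L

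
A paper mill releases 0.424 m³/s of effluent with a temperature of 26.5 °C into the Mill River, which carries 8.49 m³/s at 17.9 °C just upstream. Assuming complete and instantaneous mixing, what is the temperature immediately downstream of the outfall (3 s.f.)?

Flow-weighted mixing: C = (Q_r C_r + Q_w C_w)/(Q_r + Q_w)
= (8.49×17.9 + 0.424×26.5)/(8.49 + 0.424) = 163.2/8.914 = 18.31 °C.

18.3 °C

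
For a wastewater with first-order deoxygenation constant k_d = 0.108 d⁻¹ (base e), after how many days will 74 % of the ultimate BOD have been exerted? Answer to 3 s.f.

t ≈ 12.5 d

y/L₀ = 1 − e^(−k_d t) = 0.74 ⇒ e^(−k_d t) = 0.260
t = −ln(0.260) / 0.108 = 1.347 / 0.108 = 12.47 d.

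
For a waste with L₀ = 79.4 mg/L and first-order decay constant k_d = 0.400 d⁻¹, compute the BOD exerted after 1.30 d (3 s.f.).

y ≈ 32.2 mg/L

y_t = L₀(1 − e^(−k_d t)) = 79.4 × (1 − e^(−0.400×1.30))
= 79.4 × (1 − 0.5945) = 79.4 × 0.4055 = 32.20 mg/L.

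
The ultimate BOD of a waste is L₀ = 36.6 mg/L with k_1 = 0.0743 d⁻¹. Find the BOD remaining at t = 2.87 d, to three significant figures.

L_t = L₀ e^(−k_1 t) = 36.6 × e^(−0.0743×2.87) = 36.6 × 0.8080 = 29.57 mg/L.

L ≈ 29.6 mg/L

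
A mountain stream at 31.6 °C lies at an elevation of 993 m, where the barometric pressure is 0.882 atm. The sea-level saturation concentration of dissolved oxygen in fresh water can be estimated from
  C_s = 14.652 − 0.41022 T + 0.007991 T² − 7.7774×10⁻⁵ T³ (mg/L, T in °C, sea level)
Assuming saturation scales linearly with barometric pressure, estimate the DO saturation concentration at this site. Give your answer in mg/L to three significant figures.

C_s ≈ 6.36 mg/L

At sea level: C_s = 14.652 − 0.41022×31.6 + 0.007991×31.6² − 7.7774×10⁻⁵×31.6³ = 7.214 mg/L.
Pressure correction: C_s' = 7.214 × 0.882 = 6.363 mg/L.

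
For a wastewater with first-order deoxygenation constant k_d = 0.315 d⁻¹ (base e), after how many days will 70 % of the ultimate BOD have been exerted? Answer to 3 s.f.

y/L₀ = 1 − e^(−k_d t) = 0.70 ⇒ e^(−k_d t) = 0.300
t = −ln(0.300) / 0.315 = 1.204 / 0.315 = 3.822 d.

t ≈ 3.82 d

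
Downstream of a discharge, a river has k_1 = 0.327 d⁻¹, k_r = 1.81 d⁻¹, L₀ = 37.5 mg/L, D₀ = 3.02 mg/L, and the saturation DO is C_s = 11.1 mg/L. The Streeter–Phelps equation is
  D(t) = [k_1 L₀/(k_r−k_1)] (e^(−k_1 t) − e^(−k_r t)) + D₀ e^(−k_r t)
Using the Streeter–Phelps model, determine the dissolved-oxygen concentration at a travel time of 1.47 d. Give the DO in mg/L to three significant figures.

DO ≈ 6.35 mg/L

k_1 L₀/(k_r−k_1) = 0.327×37.5/(1.81−0.327) = 12.26/1.483 = 8.269 mg/L.
e^(−k_1 t) = e^(−0.327×1.470) = 0.6184; e^(−k_r t) = e^(−1.81×1.470) = 0.06990.
D = 8.269 × (0.6184 − 0.06990) + 3.02 × 0.06990 = 4.535 + 0.2111 = 4.746 mg/L.
DO = C_s − D = 11.1 − 4.746 = 6.354 mg/L.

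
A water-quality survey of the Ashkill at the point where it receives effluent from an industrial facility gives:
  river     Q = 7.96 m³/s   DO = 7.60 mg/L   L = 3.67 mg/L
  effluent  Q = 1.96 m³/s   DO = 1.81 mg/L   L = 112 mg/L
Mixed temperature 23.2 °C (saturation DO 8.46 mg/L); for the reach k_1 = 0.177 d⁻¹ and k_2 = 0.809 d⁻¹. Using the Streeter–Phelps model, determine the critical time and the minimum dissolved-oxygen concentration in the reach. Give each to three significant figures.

Mixed DO = (7.96×7.60 + 1.96×1.81)/(7.96+1.96) = 64.04/9.920 = 6.456 mg/L.
Mixed L₀ = (7.96×3.67 + 1.96×112)/(9.920) = 248.7/9.920 = 25.07 mg/L.
Initial deficit D₀ = C_s − DO₀ = 8.46 − 6.456 = 2.004 mg/L.
t_c = (1/0.6320) ln[(0.809/0.177)(1 − 2.004×0.6320/(0.177×25.07))] = 1.582 × ln(3.266) = 1.873 d.
D_c = (0.177/0.809) × 25.07 × e^(−0.177×1.873) = 0.2188 × 25.07 × 0.7178 = 3.938 mg/L.
Minimum DO = 8.46 − 3.938 = 4.522 mg/L.

t_c ≈ 1.87 d; minimum DO ≈ 4.52 mg/L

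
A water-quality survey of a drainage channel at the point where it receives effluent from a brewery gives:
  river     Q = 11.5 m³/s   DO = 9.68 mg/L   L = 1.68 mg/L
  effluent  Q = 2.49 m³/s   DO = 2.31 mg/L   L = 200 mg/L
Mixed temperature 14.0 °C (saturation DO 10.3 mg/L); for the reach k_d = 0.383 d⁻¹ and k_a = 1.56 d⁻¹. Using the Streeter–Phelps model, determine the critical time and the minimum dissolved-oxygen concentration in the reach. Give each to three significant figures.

Mixed DO = (11.5×9.68 + 2.49×2.31)/(11.5+2.49) = 117.1/13.99 = 8.368 mg/L.
Mixed L₀ = (11.5×1.68 + 2.49×200)/(13.99) = 517.3/13.99 = 36.98 mg/L.
Initial deficit D₀ = C_s − DO₀ = 10.3 − 8.368 = 1.932 mg/L.
t_c = (1/1.177) ln[(1.56/0.383)(1 − 1.932×1.177/(0.383×36.98))] = 0.8496 × ln(3.419) = 1.045 d.
D_c = (0.383/1.56) × 36.98 × e^(−0.383×1.045) = 0.2455 × 36.98 × 0.6703 = 6.085 mg/L.
Minimum DO = 10.3 − 6.085 = 4.215 mg/L.

t_c ≈ 1.04 d; minimum DO ≈ 4.21 mg/L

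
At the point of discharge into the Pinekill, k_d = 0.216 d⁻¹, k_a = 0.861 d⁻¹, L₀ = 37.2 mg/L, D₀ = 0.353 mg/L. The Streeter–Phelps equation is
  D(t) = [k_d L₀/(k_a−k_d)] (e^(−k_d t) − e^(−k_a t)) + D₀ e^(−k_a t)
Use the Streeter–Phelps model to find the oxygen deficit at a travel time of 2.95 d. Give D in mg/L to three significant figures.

D ≈ 5.63 mg/L

k_d L₀/(k_a−k_d) = 0.216×37.2/(0.861−0.216) = 8.035/0.6450 = 12.46 mg/L.
e^(−k_d t) = e^(−0.216×2.950) = 0.5288; e^(−k_a t) = e^(−0.861×2.950) = 0.07887.
D = 12.46 × (0.5288 − 0.07887) + 0.353 × 0.07887 = 5.605 + 0.02784 = 5.633 mg/L.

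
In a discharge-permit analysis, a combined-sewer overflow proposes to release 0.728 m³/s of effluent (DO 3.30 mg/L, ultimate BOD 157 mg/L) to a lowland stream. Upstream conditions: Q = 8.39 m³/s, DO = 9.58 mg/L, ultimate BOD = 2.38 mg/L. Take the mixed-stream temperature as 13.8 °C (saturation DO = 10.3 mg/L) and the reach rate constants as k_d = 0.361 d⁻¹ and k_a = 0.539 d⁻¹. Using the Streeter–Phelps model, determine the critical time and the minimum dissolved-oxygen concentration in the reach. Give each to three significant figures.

Mixed DO = (8.39×9.58 + 0.728×3.30)/(8.39+0.728) = 82.78/9.118 = 9.079 mg/L.
Mixed L₀ = (8.39×2.38 + 0.728×157)/(9.118) = 134.3/9.118 = 14.73 mg/L.
Initial deficit D₀ = C_s − DO₀ = 10.3 − 9.079 = 1.221 mg/L.
t_c = (1/0.1780) ln[(0.539/0.361)(1 − 1.221×0.1780/(0.361×14.73))] = 5.618 × ln(1.432) = 2.017 d.
D_c = (0.361/0.539) × 14.73 × e^(−0.361×2.017) = 0.6698 × 14.73 × 0.4828 = 4.761 mg/L.
Minimum DO = 10.3 − 4.761 = 5.539 mg/L.

t_c ≈ 2.02 d; minimum DO ≈ 5.54 mg/L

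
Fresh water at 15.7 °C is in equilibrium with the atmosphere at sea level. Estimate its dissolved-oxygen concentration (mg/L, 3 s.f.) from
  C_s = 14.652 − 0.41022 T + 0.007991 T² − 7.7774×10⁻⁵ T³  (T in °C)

C_s = 14.652 − 0.41022×15.7 + 0.007991×15.7² − 7.7774×10⁻⁵×15.7³ = 9.880 mg/L.

C_s ≈ 9.88 mg/L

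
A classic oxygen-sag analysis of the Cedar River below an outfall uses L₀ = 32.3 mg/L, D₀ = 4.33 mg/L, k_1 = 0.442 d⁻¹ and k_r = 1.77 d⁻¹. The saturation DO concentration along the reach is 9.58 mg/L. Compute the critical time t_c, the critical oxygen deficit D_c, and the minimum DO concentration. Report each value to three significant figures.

With k_r/k_1 = 4.005 and 1 − D₀(k_r−k_1)/(k_1 L₀) = 0.5972,
t_c = ln(4.005 × 0.5972) / (1.77 − 0.442) = ln(2.392) / 1.328 = 0.8720/1.328 = 0.6566 d.
D_c = (k_1/k_r) L₀ e^(−k_1 t_c) = (0.442/1.77) × 32.3 × e^(−0.442×0.6566) = 0.2497 × 32.3 × 0.7481 = 6.034 mg/L.
Minimum DO = C_s − D_c = 9.58 − 6.034 = 3.546 mg/L.

t_c ≈ 0.657 d; D_c ≈ 6.03 mg/L; min DO ≈ 3.55 mg/L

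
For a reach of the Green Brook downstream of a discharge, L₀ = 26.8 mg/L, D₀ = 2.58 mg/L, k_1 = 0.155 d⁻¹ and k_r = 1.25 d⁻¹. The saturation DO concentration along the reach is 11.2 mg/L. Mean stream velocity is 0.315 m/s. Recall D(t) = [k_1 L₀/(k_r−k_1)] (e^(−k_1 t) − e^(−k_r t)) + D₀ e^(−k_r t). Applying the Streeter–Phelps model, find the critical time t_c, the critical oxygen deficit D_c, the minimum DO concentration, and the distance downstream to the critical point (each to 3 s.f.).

With k_r/k_1 = 8.065 and 1 − D₀(k_r−k_1)/(k_1 L₀) = 0.3199,
t_c = ln(8.065 × 0.3199) / (1.25 − 0.155) = ln(2.580) / 1.095 = 0.9478/1.095 = 0.8655 d.
D_c = (k_1/k_r) L₀ e^(−k_1 t_c) = (0.155/1.25) × 26.8 × e^(−0.155×0.8655) = 0.1240 × 26.8 × 0.8745 = 2.906 mg/L.
Minimum DO = C_s − D_c = 11.2 − 2.906 = 8.294 mg/L.
x_c = v t_c = 0.315 m/s × 0.8655 d × 86400 s/d = 23560 m ≈ 23.6 km.

t_c ≈ 0.866 d; D_c ≈ 2.91 mg/L; min DO ≈ 8.29 mg/L; x_c ≈ 23.6 km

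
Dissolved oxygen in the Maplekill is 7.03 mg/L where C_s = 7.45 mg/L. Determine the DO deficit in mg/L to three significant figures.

D ≈ 0.420 mg/L

D = C_s − C = 7.45 − 7.03 = 0.420 mg/L.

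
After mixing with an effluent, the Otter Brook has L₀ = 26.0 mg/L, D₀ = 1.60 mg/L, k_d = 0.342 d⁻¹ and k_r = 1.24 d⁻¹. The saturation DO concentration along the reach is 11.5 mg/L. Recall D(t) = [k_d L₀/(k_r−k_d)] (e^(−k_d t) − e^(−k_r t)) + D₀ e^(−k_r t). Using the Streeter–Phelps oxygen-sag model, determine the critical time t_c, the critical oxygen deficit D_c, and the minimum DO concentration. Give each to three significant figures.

t_c ≈ 1.24 d; D_c ≈ 4.70 mg/L; min DO ≈ 6.80 mg/L

At the critical point dD/dt = 0, so k_d L₀ e^(−k_d t) = k_r D. Substituting D(t) from the Streeter–Phelps equation and solving for t gives
t_c = ln[(k_r/k_d)(1 − D₀(k_r−k_d)/(k_d L₀))] / (k_r−k_d).
Here k_r−k_d = 0.8980 d⁻¹ and 1 − D₀(k_r−k_d)/(k_d L₀) = 1 − 1.60×0.8980/(0.342×26.0) = 0.8384, so
t_c = ln(3.626 × 0.8384) / 0.8980 = 1.112 / 0.8980 = 1.238 d.
D_c = (k_d/k_r) L₀ e^(−k_d t_c) = (0.342/1.24) × 26.0 × e^(−0.342×1.238) = 0.2758 × 26.0 × 0.6548 = 4.696 mg/L.
Minimum DO = C_s − D_c = 11.5 − 4.696 = 6.804 mg/L.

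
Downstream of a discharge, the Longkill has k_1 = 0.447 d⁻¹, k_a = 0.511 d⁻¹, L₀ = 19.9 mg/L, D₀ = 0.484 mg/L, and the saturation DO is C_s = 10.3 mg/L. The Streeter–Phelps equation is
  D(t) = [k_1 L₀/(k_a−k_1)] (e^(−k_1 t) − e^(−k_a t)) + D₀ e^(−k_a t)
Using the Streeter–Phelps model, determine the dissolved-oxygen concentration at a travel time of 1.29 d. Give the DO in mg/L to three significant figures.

DO ≈ 3.86 mg/L

k_1 L₀/(k_a−k_1) = 0.447×19.9/(0.511−0.447) = 8.895/0.06400 = 139.0 mg/L.
e^(−k_1 t) = e^(−0.447×1.290) = 0.5618; e^(−k_a t) = e^(−0.511×1.290) = 0.5173.
D = 139.0 × (0.5618 − 0.5173) + 0.484 × 0.5173 = 6.188 + 0.2504 = 6.438 mg/L.
DO = C_s − D = 10.3 − 6.438 = 3.862 mg/L.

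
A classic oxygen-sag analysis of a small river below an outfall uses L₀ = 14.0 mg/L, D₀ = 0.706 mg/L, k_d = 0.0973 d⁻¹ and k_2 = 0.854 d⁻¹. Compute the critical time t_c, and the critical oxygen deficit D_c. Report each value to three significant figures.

At the critical point dD/dt = 0, so k_d L₀ e^(−k_d t) = k_2 D. Substituting D(t) from the Streeter–Phelps equation and solving for t gives
t_c = ln[(k_2/k_d)(1 − D₀(k_2−k_d)/(k_d L₀))] / (k_2−k_d).
Here k_2−k_d = 0.7567 d⁻¹ and 1 − D₀(k_2−k_d)/(k_d L₀) = 1 − 0.706×0.7567/(0.0973×14.0) = 0.6078, so
t_c = ln(8.777 × 0.6078) / 0.7567 = 1.674 / 0.7567 = 2.213 d.
L(t_c) = L₀ e^(−k_d t_c) = 14.0 × 0.8063 = 11.29 mg/L, and at the critical point k_2 D_c = k_d L, so D_c = (0.0973/0.854) × 11.29 = 1.286 mg/L.

t_c ≈ 2.21 d; D_c ≈ 1.29 mg/L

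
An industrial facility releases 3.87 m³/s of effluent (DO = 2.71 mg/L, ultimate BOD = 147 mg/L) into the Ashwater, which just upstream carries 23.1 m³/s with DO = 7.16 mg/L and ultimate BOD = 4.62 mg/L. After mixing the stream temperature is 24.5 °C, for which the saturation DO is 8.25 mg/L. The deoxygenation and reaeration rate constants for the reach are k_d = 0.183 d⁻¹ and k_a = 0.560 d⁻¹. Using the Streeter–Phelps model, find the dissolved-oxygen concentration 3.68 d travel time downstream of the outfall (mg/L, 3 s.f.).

DO ≈ 3.38 mg/L

Mixed DO = (23.1×7.16 + 3.87×2.71)/(23.1+3.87) = 175.9/26.97 = 6.521 mg/L.
Mixed L₀ = (23.1×4.62 + 3.87×147)/(26.97) = 675.6/26.97 = 25.05 mg/L.
Initial deficit D₀ = C_s − DO₀ = 8.25 − 6.521 = 1.729 mg/L.
D(3.68) = [0.183×25.05/(0.560−0.183)](e^(−0.183×3.68) − e^(−0.560×3.68)) + 1.729 e^(−0.560×3.68)
= 12.16 × (0.5100 − 0.1274) + 1.729 × 0.1274 = 4.872 mg/L.
DO = 8.25 − 4.872 = 3.378 mg/L.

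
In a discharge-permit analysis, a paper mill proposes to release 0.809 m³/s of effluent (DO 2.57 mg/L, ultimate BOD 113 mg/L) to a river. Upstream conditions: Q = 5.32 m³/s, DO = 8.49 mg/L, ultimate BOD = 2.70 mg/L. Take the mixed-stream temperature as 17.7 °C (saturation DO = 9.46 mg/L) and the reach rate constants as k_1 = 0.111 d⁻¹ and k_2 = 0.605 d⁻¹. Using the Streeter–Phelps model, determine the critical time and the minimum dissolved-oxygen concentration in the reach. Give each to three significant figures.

t_c ≈ 2.22 d; minimum DO ≈ 6.98 mg/L

Mixed DO = (5.32×8.49 + 0.809×2.57)/(5.32+0.809) = 47.25/6.129 = 7.709 mg/L.
Mixed L₀ = (5.32×2.70 + 0.809×113)/(6.129) = 105.8/6.129 = 17.26 mg/L.
Initial deficit D₀ = C_s − DO₀ = 9.46 − 7.709 = 1.751 mg/L.
t_c = (1/0.4940) ln[(0.605/0.111)(1 − 1.751×0.4940/(0.111×17.26))] = 2.024 × ln(2.989) = 2.216 d.
D_c = (0.111/0.605) × 17.26 × e^(−0.111×2.216) = 0.1835 × 17.26 × 0.7819 = 2.476 mg/L.
Minimum DO = 9.46 − 2.476 = 6.984 mg/L.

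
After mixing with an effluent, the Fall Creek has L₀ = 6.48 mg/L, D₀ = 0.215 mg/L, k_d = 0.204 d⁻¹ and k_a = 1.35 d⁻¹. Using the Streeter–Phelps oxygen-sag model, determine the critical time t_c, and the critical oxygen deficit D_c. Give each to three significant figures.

t_c ≈ 1.47 d; D_c ≈ 0.726 mg/L

At the critical point dD/dt = 0, so k_d L₀ e^(−k_d t) = k_a D. Substituting D(t) from the Streeter–Phelps equation and solving for t gives
t_c = ln[(k_a/k_d)(1 − D₀(k_a−k_d)/(k_d L₀))] / (k_a−k_d).
Here k_a−k_d = 1.146 d⁻¹ and 1 − D₀(k_a−k_d)/(k_d L₀) = 1 − 0.215×1.146/(0.204×6.48) = 0.8136, so
t_c = ln(6.618 × 0.8136) / 1.146 = 1.683 / 1.146 = 1.469 d.
L(t_c) = L₀ e^(−k_d t_c) = 6.48 × 0.7411 = 4.802 mg/L, and at the critical point k_a D_c = k_d L, so D_c = (0.204/1.35) × 4.802 = 0.7256 mg/L.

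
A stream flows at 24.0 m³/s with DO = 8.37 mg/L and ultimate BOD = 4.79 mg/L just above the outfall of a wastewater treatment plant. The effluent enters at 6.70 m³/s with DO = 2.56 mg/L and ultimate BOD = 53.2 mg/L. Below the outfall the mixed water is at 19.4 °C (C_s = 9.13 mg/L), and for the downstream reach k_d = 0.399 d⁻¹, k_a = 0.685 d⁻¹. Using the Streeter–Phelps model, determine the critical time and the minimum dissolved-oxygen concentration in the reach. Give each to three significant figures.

Mixed DO = (24.0×8.37 + 6.70×2.56)/(24.0+6.70) = 218.0/30.70 = 7.102 mg/L.
Mixed L₀ = (24.0×4.79 + 6.70×53.2)/(30.70) = 471.4/30.70 = 15.36 mg/L.
Initial deficit D₀ = C_s − DO₀ = 9.13 − 7.102 = 2.028 mg/L.
t_c = (1/0.2860) ln[(0.685/0.399)(1 − 2.028×0.2860/(0.399×15.36))] = 3.497 × ln(1.554) = 1.542 d.
D_c = (0.399/0.685) × 15.36 × e^(−0.399×1.542) = 0.5825 × 15.36 × 0.5405 = 4.834 mg/L.
Minimum DO = 9.13 − 4.834 = 4.296 mg/L.

t_c ≈ 1.54 d; minimum DO ≈ 4.30 mg/L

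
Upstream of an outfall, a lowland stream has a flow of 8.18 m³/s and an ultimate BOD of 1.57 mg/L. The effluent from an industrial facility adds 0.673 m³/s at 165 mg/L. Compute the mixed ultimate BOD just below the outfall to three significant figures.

Flow-weighted mixing: C = (Q_r C_r + Q_w C_w)/(Q_r + Q_w)
= (8.18×1.57 + 0.673×165)/(8.18 + 0.673) = 123.9/8.853 = 13.99 mg/L.

14.0 mg/L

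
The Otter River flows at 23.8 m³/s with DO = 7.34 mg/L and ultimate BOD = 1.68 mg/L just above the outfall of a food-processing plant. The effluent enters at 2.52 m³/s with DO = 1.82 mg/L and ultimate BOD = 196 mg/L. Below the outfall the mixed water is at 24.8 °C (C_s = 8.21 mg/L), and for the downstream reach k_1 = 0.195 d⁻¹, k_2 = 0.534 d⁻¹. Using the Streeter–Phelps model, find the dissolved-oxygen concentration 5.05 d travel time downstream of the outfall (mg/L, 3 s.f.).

Mixed DO = (23.8×7.34 + 2.52×1.82)/(23.8+2.52) = 179.3/26.32 = 6.811 mg/L.
Mixed L₀ = (23.8×1.68 + 2.52×196)/(26.32) = 533.9/26.32 = 20.29 mg/L.
Initial deficit D₀ = C_s − DO₀ = 8.21 − 6.811 = 1.399 mg/L.
D(5.05) = [0.195×20.29/(0.534−0.195)](e^(−0.195×5.05) − e^(−0.534×5.05)) + 1.399 e^(−0.534×5.05)
= 11.67 × (0.3735 − 0.06743) + 1.399 × 0.06743 = 3.666 mg/L.
DO = 8.21 − 3.666 = 4.544 mg/L.

DO ≈ 4.54 mg/L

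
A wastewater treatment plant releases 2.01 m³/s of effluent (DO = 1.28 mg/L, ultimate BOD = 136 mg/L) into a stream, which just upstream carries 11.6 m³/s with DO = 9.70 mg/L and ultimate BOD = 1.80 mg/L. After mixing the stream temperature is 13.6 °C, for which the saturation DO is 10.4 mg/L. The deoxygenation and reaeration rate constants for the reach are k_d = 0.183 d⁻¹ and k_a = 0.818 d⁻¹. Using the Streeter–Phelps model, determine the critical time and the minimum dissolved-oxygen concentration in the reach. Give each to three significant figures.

t_c ≈ 1.77 d; minimum DO ≈ 6.90 mg/L

Mixed DO = (11.6×9.70 + 2.01×1.28)/(11.6+2.01) = 115.1/13.61 = 8.456 mg/L.
Mixed L₀ = (11.6×1.80 + 2.01×136)/(13.61) = 294.2/13.61 = 21.62 mg/L.
Initial deficit D₀ = C_s − DO₀ = 10.4 − 8.456 = 1.944 mg/L.
t_c = (1/0.6350) ln[(0.818/0.183)(1 − 1.944×0.6350/(0.183×21.62))] = 1.575 × ln(3.076) = 1.769 d.
D_c = (0.183/0.818) × 21.62 × e^(−0.183×1.769) = 0.2237 × 21.62 × 0.7234 = 3.499 mg/L.
Minimum DO = 10.4 − 3.499 = 6.901 mg/L.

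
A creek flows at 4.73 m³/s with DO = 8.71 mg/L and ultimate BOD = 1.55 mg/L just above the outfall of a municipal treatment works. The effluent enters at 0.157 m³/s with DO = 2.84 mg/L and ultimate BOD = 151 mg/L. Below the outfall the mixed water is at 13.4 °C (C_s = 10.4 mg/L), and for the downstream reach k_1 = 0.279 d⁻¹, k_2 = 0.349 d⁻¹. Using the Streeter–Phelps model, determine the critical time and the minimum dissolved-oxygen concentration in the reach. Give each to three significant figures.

Mixed DO = (4.73×8.71 + 0.157×2.84)/(4.73+0.157) = 41.64/4.887 = 8.521 mg/L.
Mixed L₀ = (4.73×1.55 + 0.157×151)/(4.887) = 31.04/4.887 = 6.351 mg/L.
Initial deficit D₀ = C_s − DO₀ = 10.4 − 8.521 = 1.879 mg/L.
t_c = (1/0.07000) ln[(0.349/0.279)(1 − 1.879×0.07000/(0.279×6.351))] = 14.29 × ln(1.158) = 2.096 d.
D_c = (0.279/0.349) × 6.351 × e^(−0.279×2.096) = 0.7994 × 6.351 × 0.5572 = 2.829 mg/L.
Minimum DO = 10.4 − 2.829 = 7.571 mg/L.

t_c ≈ 2.10 d; minimum DO ≈ 7.57 mg/L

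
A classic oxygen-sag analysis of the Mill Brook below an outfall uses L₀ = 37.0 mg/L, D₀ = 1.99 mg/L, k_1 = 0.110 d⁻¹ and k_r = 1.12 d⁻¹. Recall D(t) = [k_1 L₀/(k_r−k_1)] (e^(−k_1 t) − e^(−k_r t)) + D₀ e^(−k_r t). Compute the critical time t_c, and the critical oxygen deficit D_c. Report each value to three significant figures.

t_c ≈ 1.62 d; D_c ≈ 3.04 mg/L

t_c = [1/(k_r−k_1)] ln[(k_r/k_1)(1 − D₀(k_r−k_1)/(k_1 L₀))]
= [1/(1.12−0.110)] ln[(1.12/0.110)(1 − 1.99×1.010/(0.110×37.0))]
= (1/1.010) ln[10.18 × 0.5062] = 0.9901 × ln(5.154) = 0.9901 × 1.640 = 1.623 d.
L(t_c) = L₀ e^(−k_1 t_c) = 37.0 × 0.8365 = 30.95 mg/L, and at the critical point k_r D_c = k_1 L, so D_c = (0.110/1.12) × 30.95 = 3.040 mg/L.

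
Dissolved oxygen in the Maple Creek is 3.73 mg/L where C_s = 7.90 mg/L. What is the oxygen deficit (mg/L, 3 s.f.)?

D ≈ 4.17 mg/L

D = C_s − C = 7.90 − 3.73 = 4.17 mg/L.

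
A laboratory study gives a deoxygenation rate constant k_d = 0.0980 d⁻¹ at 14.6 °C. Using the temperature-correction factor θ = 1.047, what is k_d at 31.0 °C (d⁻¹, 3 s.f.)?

k_d(T₂) = k_d(T₁) · θ^(T₂−T₁) = 0.0980 × 1.047^(31.0−14.6)
= 0.0980 × 1.047^16.4 = 0.0980 × 2.124 = 0.2081 d⁻¹.

k_d ≈ 0.208 d⁻¹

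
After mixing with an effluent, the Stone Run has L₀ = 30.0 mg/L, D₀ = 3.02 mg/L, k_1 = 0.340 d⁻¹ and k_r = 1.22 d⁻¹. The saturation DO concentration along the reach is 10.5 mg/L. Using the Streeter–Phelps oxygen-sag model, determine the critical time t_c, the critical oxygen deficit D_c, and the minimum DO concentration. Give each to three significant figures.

t_c = [1/(k_r−k_1)] ln[(k_r/k_1)(1 − D₀(k_r−k_1)/(k_1 L₀))]
= [1/(1.22−0.340)] ln[(1.22/0.340)(1 − 3.02×0.8800/(0.340×30.0))]
= (1/0.8800) ln[3.588 × 0.7395] = 1.136 × ln(2.653) = 1.136 × 0.9758 = 1.109 d.
D_c = (k_1/k_r) L₀ e^(−k_1 t_c) = (0.340/1.22) × 30.0 × e^(−0.340×1.109) = 0.2787 × 30.0 × 0.6859 = 5.735 mg/L.
Minimum DO = C_s − D_c = 10.5 − 5.735 = 4.765 mg/L.

t_c ≈ 1.11 d; D_c ≈ 5.73 mg/L; min DO ≈ 4.77 mg/L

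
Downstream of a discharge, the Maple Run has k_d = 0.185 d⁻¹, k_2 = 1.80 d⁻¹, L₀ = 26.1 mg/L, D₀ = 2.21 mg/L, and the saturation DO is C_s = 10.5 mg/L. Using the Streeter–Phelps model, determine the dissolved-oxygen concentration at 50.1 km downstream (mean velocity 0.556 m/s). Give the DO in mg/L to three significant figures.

DO ≈ 8.15 mg/L

Travel time t = x/v = 50.1 km / (0.556 m/s) = 50100 m / 0.556 m/s = 90110 s = 1.043 d.
k_d L₀/(k_2−k_d) = 0.185×26.1/(1.80−0.185) = 4.829/1.615 = 2.990 mg/L.
e^(−k_d t) = e^(−0.185×1.043) = 0.8245; e^(−k_2 t) = e^(−1.80×1.043) = 0.1530.
D = 2.990 × (0.8245 − 0.1530) + 2.21 × 0.1530 = 2.008 + 0.3382 = 2.346 mg/L.
DO = C_s − D = 10.5 − 2.346 = 8.154 mg/L.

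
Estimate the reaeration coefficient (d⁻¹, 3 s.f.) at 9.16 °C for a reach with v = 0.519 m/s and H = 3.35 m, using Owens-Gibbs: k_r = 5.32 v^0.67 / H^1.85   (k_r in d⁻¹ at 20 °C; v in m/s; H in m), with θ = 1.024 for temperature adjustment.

k_r ≈ 0.283 d⁻¹

k_r(20) = 5.32 × 0.519^0.67 / 3.35^1.85 = 5.32 × 0.6444 / 9.361 = 0.3662 d⁻¹.
k_r(9.16) = 0.3662 × 1.024^(9.16−20) = 0.3662 × 0.7733 = 0.2832 d⁻¹.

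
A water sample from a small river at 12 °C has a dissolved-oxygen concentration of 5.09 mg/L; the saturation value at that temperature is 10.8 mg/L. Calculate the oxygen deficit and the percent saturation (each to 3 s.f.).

D = C_s − C = 10.8 − 5.09 = 5.71 mg/L.
% saturation = 5.09/10.8 × 100 = 47.1 %.

D ≈ 5.71 mg/L; 47.1 % saturation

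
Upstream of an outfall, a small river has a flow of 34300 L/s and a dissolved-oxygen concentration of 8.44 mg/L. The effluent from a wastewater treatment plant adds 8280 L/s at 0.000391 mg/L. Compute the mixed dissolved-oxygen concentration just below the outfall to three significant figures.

6.80 mg/L

Flow-weighted mixing: C = (Q_r C_r + Q_w C_w)/(Q_r + Q_w)
= (34300×8.44 + 8280×0.000391)/(34300 + 8280) = 289500/42580 = 6.799 mg/L.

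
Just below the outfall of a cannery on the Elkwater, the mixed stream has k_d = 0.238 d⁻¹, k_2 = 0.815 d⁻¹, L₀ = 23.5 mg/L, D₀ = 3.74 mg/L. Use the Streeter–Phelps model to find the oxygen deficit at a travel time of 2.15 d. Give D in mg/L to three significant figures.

D ≈ 4.78 mg/L

k_d L₀/(k_2−k_d) = 0.238×23.5/(0.815−0.238) = 5.593/0.5770 = 9.693 mg/L.
e^(−k_d t) = e^(−0.238×2.150) = 0.5995; e^(−k_2 t) = e^(−0.815×2.150) = 0.1734.
D = 9.693 × (0.5995 − 0.1734) + 3.74 × 0.1734 = 4.130 + 0.6485 = 4.779 mg/L.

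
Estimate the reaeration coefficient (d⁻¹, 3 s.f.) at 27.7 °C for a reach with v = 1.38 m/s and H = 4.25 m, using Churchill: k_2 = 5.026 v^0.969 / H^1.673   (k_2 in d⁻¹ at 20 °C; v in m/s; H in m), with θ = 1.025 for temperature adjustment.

k_2(20) = 5.026 × 1.38^0.969 / 4.25^1.673 = 5.026 × 1.366 / 11.25 = 0.6102 d⁻¹.
k_2(27.7) = 0.6102 × 1.025^(27.7−20) = 0.6102 × 1.209 = 0.7380 d⁻¹.

k_2 ≈ 0.738 d⁻¹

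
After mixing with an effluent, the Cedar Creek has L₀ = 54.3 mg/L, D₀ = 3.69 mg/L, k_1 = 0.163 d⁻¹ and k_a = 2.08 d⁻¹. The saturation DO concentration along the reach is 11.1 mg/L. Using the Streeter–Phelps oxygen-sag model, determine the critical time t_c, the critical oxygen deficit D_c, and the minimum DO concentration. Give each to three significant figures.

t_c ≈ 0.491 d; D_c ≈ 3.93 mg/L; min DO ≈ 7.17 mg/L

t_c = [1/(k_a−k_1)] ln[(k_a/k_1)(1 − D₀(k_a−k_1)/(k_1 L₀))]
= [1/(2.08−0.163)] ln[(2.08/0.163)(1 − 3.69×1.917/(0.163×54.3))]
= (1/1.917) ln[12.76 × 0.2008] = 0.5216 × ln(2.562) = 0.5216 × 0.9409 = 0.4908 d.
L(t_c) = L₀ e^(−k_1 t_c) = 54.3 × 0.9231 = 50.13 mg/L, and at the critical point k_a D_c = k_1 L, so D_c = (0.163/2.08) × 50.13 = 3.928 mg/L.
Minimum DO = C_s − D_c = 11.1 − 3.928 = 7.172 mg/L.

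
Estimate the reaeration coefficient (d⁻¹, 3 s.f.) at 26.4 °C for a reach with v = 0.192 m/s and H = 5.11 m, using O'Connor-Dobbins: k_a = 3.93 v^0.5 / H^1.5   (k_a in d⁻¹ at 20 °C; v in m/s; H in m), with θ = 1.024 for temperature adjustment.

k_a ≈ 0.174 d⁻¹

k_a(20) = 3.93 × 0.192^0.5 / 5.11^1.5 = 3.93 × 0.4382 / 11.55 = 0.1491 d⁻¹.
k_a(26.4) = 0.1491 × 1.024^(26.4−20) = 0.1491 × 1.164 = 0.1735 d⁻¹.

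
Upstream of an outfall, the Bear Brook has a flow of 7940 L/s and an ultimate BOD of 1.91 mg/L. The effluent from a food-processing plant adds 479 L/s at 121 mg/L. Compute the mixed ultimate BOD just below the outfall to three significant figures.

8.69 mg/L

Flow-weighted mixing: C = (Q_r C_r + Q_w C_w)/(Q_r + Q_w)
= (7940×1.91 + 479×121)/(7940 + 479) = 73120/8419 = 8.686 mg/L.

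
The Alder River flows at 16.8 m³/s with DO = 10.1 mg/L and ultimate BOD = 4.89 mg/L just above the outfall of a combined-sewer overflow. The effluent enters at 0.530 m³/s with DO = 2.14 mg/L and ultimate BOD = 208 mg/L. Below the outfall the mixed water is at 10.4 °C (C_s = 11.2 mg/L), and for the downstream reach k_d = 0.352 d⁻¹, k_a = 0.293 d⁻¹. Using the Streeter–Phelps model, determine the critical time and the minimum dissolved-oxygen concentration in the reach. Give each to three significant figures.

Mixed DO = (16.8×10.1 + 0.530×2.14)/(16.8+0.530) = 170.8/17.33 = 9.857 mg/L.
Mixed L₀ = (16.8×4.89 + 0.530×208)/(17.33) = 192.4/17.33 = 11.10 mg/L.
Initial deficit D₀ = C_s − DO₀ = 11.2 − 9.857 = 1.343 mg/L.
t_c = (1/-0.05900) ln[(0.293/0.352)(1 − 1.343×-0.05900/(0.352×11.10))] = -16.95 × ln(0.8493) = 2.769 d.
D_c = (0.352/0.293) × 11.10 × e^(−0.352×2.769) = 1.201 × 11.10 × 0.3773 = 5.032 mg/L.
Minimum DO = 11.2 − 5.032 = 6.168 mg/L.

t_c ≈ 2.77 d; minimum DO ≈ 6.17 mg/L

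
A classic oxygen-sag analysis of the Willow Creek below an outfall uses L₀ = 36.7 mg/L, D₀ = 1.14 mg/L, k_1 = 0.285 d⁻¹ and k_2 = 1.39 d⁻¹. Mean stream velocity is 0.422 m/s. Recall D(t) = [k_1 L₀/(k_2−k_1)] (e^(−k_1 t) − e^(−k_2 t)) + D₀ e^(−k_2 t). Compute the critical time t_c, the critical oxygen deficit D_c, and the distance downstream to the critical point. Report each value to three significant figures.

t_c ≈ 1.32 d; D_c ≈ 5.17 mg/L; x_c ≈ 48.1 km

t_c = [1/(k_2−k_1)] ln[(k_2/k_1)(1 − D₀(k_2−k_1)/(k_1 L₀))]
= [1/(1.39−0.285)] ln[(1.39/0.285)(1 − 1.14×1.105/(0.285×36.7))]
= (1/1.105) ln[4.877 × 0.8796] = 0.9050 × ln(4.290) = 0.9050 × 1.456 = 1.318 d.
L(t_c) = L₀ e^(−k_1 t_c) = 36.7 × 0.6869 = 25.21 mg/L, and at the critical point k_2 D_c = k_1 L, so D_c = (0.285/1.39) × 25.21 = 5.169 mg/L.
x_c = v t_c = 0.422 m/s × 1.318 d × 86400 s/d = 48050 m ≈ 48.1 km.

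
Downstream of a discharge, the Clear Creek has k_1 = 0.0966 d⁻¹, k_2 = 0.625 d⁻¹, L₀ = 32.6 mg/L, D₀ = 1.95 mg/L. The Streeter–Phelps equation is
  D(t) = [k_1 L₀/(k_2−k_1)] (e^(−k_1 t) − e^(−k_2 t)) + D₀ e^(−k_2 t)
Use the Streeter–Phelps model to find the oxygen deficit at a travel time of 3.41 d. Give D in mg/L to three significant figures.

k_1 L₀/(k_2−k_1) = 0.0966×32.6/(0.625−0.0966) = 3.149/0.5284 = 5.960 mg/L.
e^(−k_1 t) = e^(−0.0966×3.410) = 0.7194; e^(−k_2 t) = e^(−0.625×3.410) = 0.1187.
D = 5.960 × (0.7194 − 0.1187) + 1.95 × 0.1187 = 3.580 + 0.2314 = 3.811 mg/L.

D ≈ 3.81 mg/L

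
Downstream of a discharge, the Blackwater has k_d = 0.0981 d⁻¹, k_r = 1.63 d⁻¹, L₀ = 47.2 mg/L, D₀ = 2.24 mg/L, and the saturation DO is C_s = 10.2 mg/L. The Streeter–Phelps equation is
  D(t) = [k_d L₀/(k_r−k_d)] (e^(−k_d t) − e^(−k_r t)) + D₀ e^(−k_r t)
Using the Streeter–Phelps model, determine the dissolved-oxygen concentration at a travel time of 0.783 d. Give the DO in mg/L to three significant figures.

k_d L₀/(k_r−k_d) = 0.0981×47.2/(1.63−0.0981) = 4.630/1.532 = 3.023 mg/L.
e^(−k_d t) = e^(−0.0981×0.7830) = 0.9261; e^(−k_r t) = e^(−1.63×0.7830) = 0.2791.
D = 3.023 × (0.9261 − 0.2791) + 2.24 × 0.2791 = 1.956 + 0.6251 = 2.581 mg/L.
DO = C_s − D = 10.2 − 2.581 = 7.619 mg/L.

DO ≈ 7.62 mg/L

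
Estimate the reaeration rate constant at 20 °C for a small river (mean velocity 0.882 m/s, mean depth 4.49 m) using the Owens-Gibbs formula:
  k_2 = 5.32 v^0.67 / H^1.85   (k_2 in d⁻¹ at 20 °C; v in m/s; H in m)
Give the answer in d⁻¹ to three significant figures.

k_2 = 5.32 × 0.882^0.67 / 4.49^1.85 = 5.32 × 0.9193 / 16.09 = 0.3039 d⁻¹.

k_2 ≈ 0.304 d⁻¹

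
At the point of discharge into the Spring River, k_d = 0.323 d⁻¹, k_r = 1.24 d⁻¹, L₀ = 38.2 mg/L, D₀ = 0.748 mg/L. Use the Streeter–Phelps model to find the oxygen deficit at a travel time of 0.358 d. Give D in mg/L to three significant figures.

D ≈ 3.83 mg/L

k_d L₀/(k_r−k_d) = 0.323×38.2/(1.24−0.323) = 12.34/0.9170 = 13.46 mg/L.
e^(−k_d t) = e^(−0.323×0.3580) = 0.8908; e^(−k_r t) = e^(−1.24×0.3580) = 0.6415.
D = 13.46 × (0.8908 − 0.6415) + 0.748 × 0.6415 = 3.354 + 0.4799 = 3.834 mg/L.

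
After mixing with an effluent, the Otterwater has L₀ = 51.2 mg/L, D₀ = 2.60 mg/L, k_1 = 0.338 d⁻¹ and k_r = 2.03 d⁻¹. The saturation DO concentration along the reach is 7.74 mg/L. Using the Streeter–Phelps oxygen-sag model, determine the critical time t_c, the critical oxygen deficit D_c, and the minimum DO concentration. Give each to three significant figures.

t_c ≈ 0.886 d; D_c ≈ 6.32 mg/L; min DO ≈ 1.42 mg/L

At the critical point dD/dt = 0, so k_1 L₀ e^(−k_1 t) = k_r D. Substituting D(t) from the Streeter–Phelps equation and solving for t gives
t_c = ln[(k_r/k_1)(1 − D₀(k_r−k_1)/(k_1 L₀))] / (k_r−k_1).
Here k_r−k_1 = 1.692 d⁻¹ and 1 − D₀(k_r−k_1)/(k_1 L₀) = 1 − 2.60×1.692/(0.338×51.2) = 0.7458, so
t_c = ln(6.006 × 0.7458) / 1.692 = 1.499 / 1.692 = 0.8862 d.
L(t_c) = L₀ e^(−k_1 t_c) = 51.2 × 0.7412 = 37.95 mg/L, and at the critical point k_r D_c = k_1 L, so D_c = (0.338/2.03) × 37.95 = 6.318 mg/L.
Minimum DO = C_s − D_c = 7.74 − 6.318 = 1.422 mg/L.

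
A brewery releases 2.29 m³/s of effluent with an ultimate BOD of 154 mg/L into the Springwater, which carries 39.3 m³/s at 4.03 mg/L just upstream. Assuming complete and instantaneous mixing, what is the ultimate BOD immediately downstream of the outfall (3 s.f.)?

Flow-weighted mixing: C = (Q_r C_r + Q_w C_w)/(Q_r + Q_w)
= (39.3×4.03 + 2.29×154)/(39.3 + 2.29) = 511.0/41.59 = 12.29 mg/L.

12.3 mg/L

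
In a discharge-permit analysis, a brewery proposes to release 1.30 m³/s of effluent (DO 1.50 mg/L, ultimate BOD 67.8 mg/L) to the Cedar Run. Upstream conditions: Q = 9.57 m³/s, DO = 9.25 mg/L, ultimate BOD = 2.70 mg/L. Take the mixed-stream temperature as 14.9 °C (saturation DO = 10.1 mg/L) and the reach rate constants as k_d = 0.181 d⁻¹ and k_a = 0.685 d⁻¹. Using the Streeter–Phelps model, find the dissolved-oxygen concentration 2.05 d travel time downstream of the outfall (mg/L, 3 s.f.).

DO ≈ 7.99 mg/L

Mixed DO = (9.57×9.25 + 1.30×1.50)/(9.57+1.30) = 90.47/10.87 = 8.323 mg/L.
Mixed L₀ = (9.57×2.70 + 1.30×67.8)/(10.87) = 114.0/10.87 = 10.49 mg/L.
Initial deficit D₀ = C_s − DO₀ = 10.1 − 8.323 = 1.777 mg/L.
D(2.05) = [0.181×10.49/(0.685−0.181)](e^(−0.181×2.05) − e^(−0.685×2.05)) + 1.777 e^(−0.685×2.05)
= 3.766 × (0.6900 − 0.2456) + 1.777 × 0.2456 = 2.110 mg/L.
DO = 10.1 − 2.110 = 7.990 mg/L.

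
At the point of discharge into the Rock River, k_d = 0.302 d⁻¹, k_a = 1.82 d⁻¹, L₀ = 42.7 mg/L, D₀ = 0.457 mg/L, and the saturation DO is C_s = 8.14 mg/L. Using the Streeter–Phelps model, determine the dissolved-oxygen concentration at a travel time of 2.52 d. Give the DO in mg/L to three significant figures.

k_d L₀/(k_a−k_d) = 0.302×42.7/(1.82−0.302) = 12.90/1.518 = 8.495 mg/L.
e^(−k_d t) = e^(−0.302×2.520) = 0.4672; e^(−k_a t) = e^(−1.82×2.520) = 0.01019.
D = 8.495 × (0.4672 − 0.01019) + 0.457 × 0.01019 = 3.882 + 0.004657 = 3.887 mg/L.
DO = C_s − D = 8.14 − 3.887 = 4.253 mg/L.

DO ≈ 4.25 mg/L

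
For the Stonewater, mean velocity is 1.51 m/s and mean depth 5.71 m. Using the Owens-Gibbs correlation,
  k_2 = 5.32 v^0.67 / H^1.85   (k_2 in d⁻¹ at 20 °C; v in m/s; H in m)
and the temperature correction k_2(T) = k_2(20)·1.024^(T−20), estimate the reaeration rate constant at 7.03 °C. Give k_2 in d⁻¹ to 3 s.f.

k_2 ≈ 0.205 d⁻¹

k_2(20) = 5.32 × 1.51^0.67 / 5.71^1.85 = 5.32 × 1.318 / 25.11 = 0.2793 d⁻¹.
k_2(7.03) = 0.2793 × 1.024^(7.03−20) = 0.2793 × 0.7352 = 0.2053 d⁻¹.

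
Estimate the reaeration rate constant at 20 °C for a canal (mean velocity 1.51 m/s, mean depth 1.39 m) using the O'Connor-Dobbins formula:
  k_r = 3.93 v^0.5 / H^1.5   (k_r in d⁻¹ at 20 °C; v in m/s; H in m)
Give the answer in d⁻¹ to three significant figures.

k_r ≈ 2.95 d⁻¹

k_r = 3.93 × 1.51^0.5 / 1.39^1.5 = 3.93 × 1.229 / 1.639 = 2.947 d⁻¹.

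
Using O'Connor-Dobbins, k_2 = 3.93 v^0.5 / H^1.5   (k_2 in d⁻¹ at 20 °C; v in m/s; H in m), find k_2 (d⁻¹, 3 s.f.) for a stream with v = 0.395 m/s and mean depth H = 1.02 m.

k_2 = 3.93 × 0.395^0.5 / 1.02^1.5 = 3.93 × 0.6285 / 1.030 = 2.398 d⁻¹.

k_2 ≈ 2.40 d⁻¹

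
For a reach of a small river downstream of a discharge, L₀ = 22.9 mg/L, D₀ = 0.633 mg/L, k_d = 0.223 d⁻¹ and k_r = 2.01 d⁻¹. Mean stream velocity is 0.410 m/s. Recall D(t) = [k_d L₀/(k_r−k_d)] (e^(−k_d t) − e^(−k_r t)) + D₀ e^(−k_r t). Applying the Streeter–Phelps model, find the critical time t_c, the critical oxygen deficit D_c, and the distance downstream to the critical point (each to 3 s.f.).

With k_r/k_d = 9.013 and 1 − D₀(k_r−k_d)/(k_d L₀) = 0.7785,
t_c = ln(9.013 × 0.7785) / (2.01 − 0.223) = ln(7.017) / 1.787 = 1.948/1.787 = 1.090 d.
D_c = (k_d/k_r) L₀ e^(−k_d t_c) = (0.223/2.01) × 22.9 × e^(−0.223×1.090) = 0.1109 × 22.9 × 0.7842 = 1.992 mg/L.
x_c = v t_c = 0.410 m/s × 1.090 d × 86400 s/d = 38620 m ≈ 38.6 km.

t_c ≈ 1.09 d; D_c ≈ 1.99 mg/L; x_c ≈ 38.6 km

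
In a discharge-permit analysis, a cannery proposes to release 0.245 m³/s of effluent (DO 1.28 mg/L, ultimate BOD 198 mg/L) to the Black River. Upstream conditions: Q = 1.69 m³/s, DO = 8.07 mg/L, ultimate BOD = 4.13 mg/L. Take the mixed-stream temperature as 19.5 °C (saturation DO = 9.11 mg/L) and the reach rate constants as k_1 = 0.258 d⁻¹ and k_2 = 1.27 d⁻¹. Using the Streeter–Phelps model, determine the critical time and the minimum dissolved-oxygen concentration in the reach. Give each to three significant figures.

t_c ≈ 1.28 d; minimum DO ≈ 4.92 mg/L

Mixed DO = (1.69×8.07 + 0.245×1.28)/(1.69+0.245) = 13.95/1.935 = 7.210 mg/L.
Mixed L₀ = (1.69×4.13 + 0.245×198)/(1.935) = 55.49/1.935 = 28.68 mg/L.
Initial deficit D₀ = C_s − DO₀ = 9.11 − 7.210 = 1.900 mg/L.
t_c = (1/1.012) ln[(1.27/0.258)(1 − 1.900×1.012/(0.258×28.68))] = 0.9881 × ln(3.643) = 1.278 d.
D_c = (0.258/1.27) × 28.68 × e^(−0.258×1.278) = 0.2031 × 28.68 × 0.7192 = 4.190 mg/L.
Minimum DO = 9.11 − 4.190 = 4.920 mg/L.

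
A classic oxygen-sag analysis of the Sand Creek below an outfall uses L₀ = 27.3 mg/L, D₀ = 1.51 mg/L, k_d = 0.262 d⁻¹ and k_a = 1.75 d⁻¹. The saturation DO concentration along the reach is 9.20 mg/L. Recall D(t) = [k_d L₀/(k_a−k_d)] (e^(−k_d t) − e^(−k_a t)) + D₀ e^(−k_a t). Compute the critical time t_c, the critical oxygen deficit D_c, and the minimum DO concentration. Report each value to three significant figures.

t_c = [1/(k_a−k_d)] ln[(k_a/k_d)(1 − D₀(k_a−k_d)/(k_d L₀))]
= [1/(1.75−0.262)] ln[(1.75/0.262)(1 − 1.51×1.488/(0.262×27.3))]
= (1/1.488) ln[6.679 × 0.6859] = 0.6720 × ln(4.581) = 0.6720 × 1.522 = 1.023 d.
L(t_c) = L₀ e^(−k_d t_c) = 27.3 × 0.7649 = 20.88 mg/L, and at the critical point k_a D_c = k_d L, so D_c = (0.262/1.75) × 20.88 = 3.126 mg/L.
Minimum DO = C_s − D_c = 9.20 − 3.126 = 6.074 mg/L.

t_c ≈ 1.02 d; D_c ≈ 3.13 mg/L; min DO ≈ 6.07 mg/L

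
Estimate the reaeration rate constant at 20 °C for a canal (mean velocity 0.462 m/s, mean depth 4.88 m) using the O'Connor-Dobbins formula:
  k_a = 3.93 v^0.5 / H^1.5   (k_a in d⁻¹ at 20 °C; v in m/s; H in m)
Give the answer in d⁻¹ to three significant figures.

k_a ≈ 0.248 d⁻¹

k_a = 3.93 × 0.462^0.5 / 4.88^1.5 = 3.93 × 0.6797 / 10.78 = 0.2478 d⁻¹.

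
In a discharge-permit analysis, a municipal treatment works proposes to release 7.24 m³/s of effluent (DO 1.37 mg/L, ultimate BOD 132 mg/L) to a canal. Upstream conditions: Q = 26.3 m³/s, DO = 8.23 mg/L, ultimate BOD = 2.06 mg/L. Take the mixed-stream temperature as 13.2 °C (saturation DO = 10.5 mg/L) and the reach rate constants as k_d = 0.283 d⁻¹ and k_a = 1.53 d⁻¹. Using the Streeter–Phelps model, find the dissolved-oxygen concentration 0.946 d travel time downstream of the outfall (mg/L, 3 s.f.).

DO ≈ 6.00 mg/L

Mixed DO = (26.3×8.23 + 7.24×1.37)/(26.3+7.24) = 226.4/33.54 = 6.749 mg/L.
Mixed L₀ = (26.3×2.06 + 7.24×132)/(33.54) = 1010/33.54 = 30.11 mg/L.
Initial deficit D₀ = C_s − DO₀ = 10.5 − 6.749 = 3.751 mg/L.
D(0.946) = [0.283×30.11/(1.53−0.283)](e^(−0.283×0.946) − e^(−1.53×0.946)) + 3.751 e^(−1.53×0.946)
= 6.833 × (0.7651 − 0.2352) + 3.751 × 0.2352 = 4.503 mg/L.
DO = 10.5 − 4.503 = 5.997 mg/L.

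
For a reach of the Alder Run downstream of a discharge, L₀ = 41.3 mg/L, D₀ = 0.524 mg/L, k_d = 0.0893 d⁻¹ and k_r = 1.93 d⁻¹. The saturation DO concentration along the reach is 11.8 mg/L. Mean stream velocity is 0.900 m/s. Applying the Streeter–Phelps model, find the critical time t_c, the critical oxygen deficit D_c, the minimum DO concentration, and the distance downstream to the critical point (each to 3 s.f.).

t_c ≈ 1.50 d; D_c ≈ 1.67 mg/L; min DO ≈ 10.1 mg/L; x_c ≈ 117 km

With k_r/k_d = 21.61 and 1 − D₀(k_r−k_d)/(k_d L₀) = 0.7385,
t_c = ln(21.61 × 0.7385) / (1.93 − 0.0893) = ln(15.96) / 1.841 = 2.770/1.841 = 1.505 d.
L(t_c) = L₀ e^(−k_d t_c) = 41.3 × 0.8742 = 36.11 mg/L, and at the critical point k_r D_c = k_d L, so D_c = (0.0893/1.93) × 36.11 = 1.671 mg/L.
Minimum DO = C_s − D_c = 11.8 − 1.671 = 10.13 mg/L.
x_c = v t_c = 0.900 m/s × 1.505 d × 86400 s/d = 117000 m ≈ 117 km.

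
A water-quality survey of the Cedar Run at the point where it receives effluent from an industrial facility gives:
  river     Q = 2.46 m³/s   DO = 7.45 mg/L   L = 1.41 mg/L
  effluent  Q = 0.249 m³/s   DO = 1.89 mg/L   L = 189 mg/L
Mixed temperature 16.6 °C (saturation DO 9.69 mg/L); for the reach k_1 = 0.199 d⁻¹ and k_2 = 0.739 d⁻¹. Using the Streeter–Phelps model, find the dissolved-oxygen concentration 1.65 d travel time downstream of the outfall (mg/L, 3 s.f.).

DO ≈ 5.96 mg/L

Mixed DO = (2.46×7.45 + 0.249×1.89)/(2.46+0.249) = 18.80/2.709 = 6.939 mg/L.
Mixed L₀ = (2.46×1.41 + 0.249×189)/(2.709) = 50.53/2.709 = 18.65 mg/L.
Initial deficit D₀ = C_s − DO₀ = 9.69 − 6.939 = 2.751 mg/L.
D(1.65) = [0.199×18.65/(0.739−0.199)](e^(−0.199×1.65) − e^(−0.739×1.65)) + 2.751 e^(−0.739×1.65)
= 6.874 × (0.7201 − 0.2954) + 2.751 × 0.2954 = 3.732 mg/L.
DO = 9.69 − 3.732 = 5.958 mg/L.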